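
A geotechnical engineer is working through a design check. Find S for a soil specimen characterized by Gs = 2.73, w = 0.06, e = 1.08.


Using S = Gs * w / e
S = 2.73 * 0.06 / 1.08
S = 0.1517


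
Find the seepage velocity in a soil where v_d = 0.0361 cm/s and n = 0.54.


Using v_s = v_d / n
v_s = 0.0361 / 0.54
v_s = 0.06685 cm/s


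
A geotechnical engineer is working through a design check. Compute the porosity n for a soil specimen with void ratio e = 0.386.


Using the relation n = e / (1 + e)
n = 0.386 / (1 + 0.386)
n = 0.386 / 1.386
n = 0.2785


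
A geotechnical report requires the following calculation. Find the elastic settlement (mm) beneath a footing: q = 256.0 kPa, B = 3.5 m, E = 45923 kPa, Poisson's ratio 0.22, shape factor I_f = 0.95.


Using Se = q * B * (1 - nu^2) * I_f / E
1 - nu^2 = 1 - 0.22^2 = 0.9516
Se = 256.0 * 3.5 * 0.9516 * 0.95 / 45923
Se = 0.017638 m
Convert to mm: Se = 0.017638 * 1000 = 17.638 mm


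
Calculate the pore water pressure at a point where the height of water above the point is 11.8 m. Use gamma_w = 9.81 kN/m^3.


Using u = gamma_w * h_w
u = 9.81 * 11.8
u = 115.76 kPa


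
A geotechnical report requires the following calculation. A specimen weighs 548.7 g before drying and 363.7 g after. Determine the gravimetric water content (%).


Using w = (m_wet - m_dry) / m_dry * 100
m_wet - m_dry = 548.7 - 363.7 = 185.0 g
w = 185.0 / 363.7 * 100
w = 50.87 %


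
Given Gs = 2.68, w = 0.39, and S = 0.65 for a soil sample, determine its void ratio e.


Using the relation e = Gs * w / S
e = 2.68 * 0.39 / 0.65
e = 1.608


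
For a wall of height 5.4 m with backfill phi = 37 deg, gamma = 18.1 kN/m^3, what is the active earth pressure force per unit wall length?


Compute active earth pressure coefficient:
Ka = tan^2(45 - phi/2) = tan^2(26.5) = 0.248584
Compute active force:
Pa = 0.5 * Ka * gamma * H^2
Pa = 0.5 * 0.248584 * 18.1 * 5.4^2
Pa = 65.6 kN/m


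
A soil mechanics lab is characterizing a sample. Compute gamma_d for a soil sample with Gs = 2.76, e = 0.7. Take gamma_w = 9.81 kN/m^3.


Using gamma_d = Gs * gamma_w / (1 + e)
gamma_d = 2.76 * 9.81 / (1 + 0.7)
gamma_d = 2.76 * 9.81 / 1.7
gamma_d = 15.927 kN/m^3


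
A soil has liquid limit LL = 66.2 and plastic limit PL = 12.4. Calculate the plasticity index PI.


Result: 53.8

Derivation:
Using PI = LL - PL
PI = 66.2 - 12.4
PI = 53.8


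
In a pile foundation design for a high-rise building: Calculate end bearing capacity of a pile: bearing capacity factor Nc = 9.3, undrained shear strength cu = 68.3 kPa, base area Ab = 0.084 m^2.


Result: 53.36 kN

Derivation:
Using Qb = Nc * cu * Ab
Qb = 9.3 * 68.3 * 0.084
Qb = 53.36 kN


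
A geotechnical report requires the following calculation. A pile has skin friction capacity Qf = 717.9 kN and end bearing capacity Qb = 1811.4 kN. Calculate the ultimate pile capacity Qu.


Result: 2529.3 kN

Derivation:
Using Qu = Qf + Qb
Qu = 717.9 + 1811.4
Qu = 2529.3 kN


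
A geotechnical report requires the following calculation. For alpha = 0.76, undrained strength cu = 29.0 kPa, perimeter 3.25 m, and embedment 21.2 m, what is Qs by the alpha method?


Using Qs = alpha * cu * perimeter * L
Qs = 0.76 * 29.0 * 3.25 * 21.2
Qs = 1518.56 kN


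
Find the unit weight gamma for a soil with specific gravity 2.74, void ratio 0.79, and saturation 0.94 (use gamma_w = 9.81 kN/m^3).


Using gamma = gamma_w * (Gs + S*e) / (1 + e)
Numerator: Gs + S*e = 2.74 + 0.94*0.79 = 3.4826
Denominator: 1 + e = 1 + 0.79 = 1.79
gamma = 9.81 * 3.4826 / 1.79
gamma = 19.086 kN/m^3


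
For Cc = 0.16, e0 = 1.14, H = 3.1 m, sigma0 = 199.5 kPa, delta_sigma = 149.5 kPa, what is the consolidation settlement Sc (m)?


Using Sc = Cc * H / (1 + e0) * log10((sigma0 + delta_sigma) / sigma0)
Stress ratio = (199.5 + 149.5) / 199.5 = 1.74937
log10(1.74937) = 0.242883
Cc * H / (1 + e0) = 0.16 * 3.1 / (1 + 1.14) = 0.231776
Sc = 0.231776 * 0.242883
Sc = 0.0563 m


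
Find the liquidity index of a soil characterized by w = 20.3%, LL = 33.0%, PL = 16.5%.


Result: 0.23

Derivation:
First compute the plasticity index:
PI = LL - PL = 33.0 - 16.5 = 16.5
Then compute the liquidity index:
LI = (w - PL) / PI
LI = (20.3 - 16.5) / 16.5
LI = 0.23


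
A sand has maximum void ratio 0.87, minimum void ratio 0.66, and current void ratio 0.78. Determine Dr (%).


Using Dr = (e_max - e) / (e_max - e_min) * 100
e_max - e = 0.87 - 0.78 = 0.09
e_max - e_min = 0.87 - 0.66 = 0.21
Dr = 0.09 / 0.21 * 100
Dr = 42.86 %


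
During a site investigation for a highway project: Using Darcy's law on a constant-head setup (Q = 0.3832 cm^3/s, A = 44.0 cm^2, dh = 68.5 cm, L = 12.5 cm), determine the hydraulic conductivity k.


Compute hydraulic gradient:
i = dh / L = 68.5 / 12.5 = 5.48
Then apply Darcy's law:
k = Q / (A * i)
k = 0.3832 / (44.0 * 5.48)
k = 0.3832 / 241.12
k = 0.001589 cm/s


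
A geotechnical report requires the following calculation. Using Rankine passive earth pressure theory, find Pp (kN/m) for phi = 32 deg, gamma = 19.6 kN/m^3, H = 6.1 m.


Compute passive earth pressure coefficient:
Kp = tan^2(45 + phi/2) = tan^2(61.0) = 3.254588
Compute passive force:
Pp = 0.5 * Kp * gamma * H^2
Pp = 0.5 * 3.254588 * 19.6 * 6.1^2
Pp = 1186.81 kN/m


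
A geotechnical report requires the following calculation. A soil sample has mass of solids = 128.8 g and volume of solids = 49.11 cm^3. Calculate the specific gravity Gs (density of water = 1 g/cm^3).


Result: 2.623

Derivation:
Using Gs = m_s / (V_s * rho_w)
Since rho_w = 1 g/cm^3:
Gs = 128.8 / 49.11
Gs = 2.623


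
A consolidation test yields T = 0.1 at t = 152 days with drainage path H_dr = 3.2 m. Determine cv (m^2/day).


Using cv = T * H_dr^2 / t
H_dr^2 = 3.2^2 = 10.24
cv = 0.1 * 10.24 / 152
cv = 0.00674 m^2/day


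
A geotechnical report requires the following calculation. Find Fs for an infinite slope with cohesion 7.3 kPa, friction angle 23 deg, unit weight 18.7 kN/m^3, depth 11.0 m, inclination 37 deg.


Using Fs = c / (gamma*H*sin(beta)*cos(beta)) + tan(phi)/tan(beta)
Cohesion contribution = 7.3 / (18.7*11.0*sin(37)*cos(37))
Cohesion contribution = 0.0738375
Friction contribution = tan(23)/tan(37) = 0.563297
Fs = 0.0738375 + 0.563297
Fs = 0.637


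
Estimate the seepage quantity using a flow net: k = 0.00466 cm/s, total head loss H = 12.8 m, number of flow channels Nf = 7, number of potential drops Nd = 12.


Result: 0.0003479 m^3/s per m

Derivation:
Convert k to m/s for unit consistency with H:
k = 0.00466 cm/s = 0.00466 / 100 m/s = 4.66e-05 m/s
Using q = k * H * Nf / Nd
Nf / Nd = 7 / 12 = 0.5833
q = 4.66e-05 * 12.8 * 0.5833
q = 0.0003479 m^3/s per m


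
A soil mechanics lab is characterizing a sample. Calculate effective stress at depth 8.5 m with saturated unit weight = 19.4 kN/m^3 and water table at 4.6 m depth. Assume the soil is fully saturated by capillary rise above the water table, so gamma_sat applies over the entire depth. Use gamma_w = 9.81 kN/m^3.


Total stress = gamma_sat * depth
sigma = 19.4 * 8.5 = 164.9 kPa
Pore water pressure u = gamma_w * (depth - d_wt)
u = 9.81 * (8.5 - 4.6) = 38.259 kPa
Effective stress = sigma - u
sigma' = 164.9 - 38.259 = 126.64 kPa


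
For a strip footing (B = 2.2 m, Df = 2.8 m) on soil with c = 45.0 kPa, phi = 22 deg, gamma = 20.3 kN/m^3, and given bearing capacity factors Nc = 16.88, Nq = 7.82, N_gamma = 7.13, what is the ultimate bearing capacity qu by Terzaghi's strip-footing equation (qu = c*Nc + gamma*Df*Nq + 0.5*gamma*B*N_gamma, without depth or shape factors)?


Compute qu = c*Nc + gamma*Df*Nq + 0.5*gamma*B*N_gamma
Term 1: 45.0 * 16.88 = 759.6
Term 2: 20.3 * 2.8 * 7.82 = 444.4888
Term 3: 0.5 * 20.3 * 2.2 * 7.13 = 159.2129
qu = 759.6 + 444.4888 + 159.2129
qu = 1363.3 kPa


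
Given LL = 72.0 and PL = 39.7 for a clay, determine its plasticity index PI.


Using PI = LL - PL
PI = 72.0 - 39.7
PI = 32.3


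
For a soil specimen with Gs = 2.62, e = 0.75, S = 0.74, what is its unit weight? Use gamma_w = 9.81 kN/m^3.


Result: 17.798 kN/m^3

Derivation:
Using gamma = gamma_w * (Gs + S*e) / (1 + e)
Numerator: Gs + S*e = 2.62 + 0.74*0.75 = 3.175
Denominator: 1 + e = 1 + 0.75 = 1.75
gamma = 9.81 * 3.175 / 1.75
gamma = 17.798 kN/m^3


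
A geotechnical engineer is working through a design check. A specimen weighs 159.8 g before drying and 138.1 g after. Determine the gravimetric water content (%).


Using w = (m_wet - m_dry) / m_dry * 100
m_wet - m_dry = 159.8 - 138.1 = 21.7 g
w = 21.7 / 138.1 * 100
w = 15.71 %


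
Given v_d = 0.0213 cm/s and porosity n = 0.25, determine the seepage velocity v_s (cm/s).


Using v_s = v_d / n
v_s = 0.0213 / 0.25
v_s = 0.0852 cm/s


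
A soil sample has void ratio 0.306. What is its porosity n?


Result: 0.2343

Derivation:
Using the relation n = e / (1 + e)
n = 0.306 / (1 + 0.306)
n = 0.306 / 1.306
n = 0.2343


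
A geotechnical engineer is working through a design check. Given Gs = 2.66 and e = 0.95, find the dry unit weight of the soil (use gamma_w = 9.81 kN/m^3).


Result: 13.382 kN/m^3

Derivation:
Using gamma_d = Gs * gamma_w / (1 + e)
gamma_d = 2.66 * 9.81 / (1 + 0.95)
gamma_d = 2.66 * 9.81 / 1.95
gamma_d = 13.382 kN/m^3


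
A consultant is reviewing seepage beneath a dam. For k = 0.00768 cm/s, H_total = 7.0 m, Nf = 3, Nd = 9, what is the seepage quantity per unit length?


Convert k to m/s for unit consistency with H:
k = 0.00768 cm/s = 0.00768 / 100 m/s = 7.68e-05 m/s
Using q = k * H * Nf / Nd
Nf / Nd = 3 / 9 = 0.3333
q = 7.68e-05 * 7.0 * 0.3333
q = 0.0001792 m^3/s per m


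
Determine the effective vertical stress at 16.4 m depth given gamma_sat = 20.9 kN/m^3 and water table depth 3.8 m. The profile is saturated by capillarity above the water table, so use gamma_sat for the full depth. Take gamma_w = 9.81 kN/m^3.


Total stress = gamma_sat * depth
sigma = 20.9 * 16.4 = 342.76 kPa
Pore water pressure u = gamma_w * (depth - d_wt)
u = 9.81 * (16.4 - 3.8) = 123.606 kPa
Effective stress = sigma - u
sigma' = 342.76 - 123.606 = 219.15 kPa


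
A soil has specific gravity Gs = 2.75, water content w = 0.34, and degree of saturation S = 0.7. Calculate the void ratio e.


Using the relation e = Gs * w / S
e = 2.75 * 0.34 / 0.7
e = 1.3357


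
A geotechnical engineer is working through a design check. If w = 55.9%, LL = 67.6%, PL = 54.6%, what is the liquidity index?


Result: 0.1

Derivation:
First compute the plasticity index:
PI = LL - PL = 67.6 - 54.6 = 13.0
Then compute the liquidity index:
LI = (w - PL) / PI
LI = (55.9 - 54.6) / 13.0
LI = 0.1


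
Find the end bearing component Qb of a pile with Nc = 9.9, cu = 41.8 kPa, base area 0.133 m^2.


Result: 55.04 kN

Derivation:
Using Qb = Nc * cu * Ab
Qb = 9.9 * 41.8 * 0.133
Qb = 55.04 kN


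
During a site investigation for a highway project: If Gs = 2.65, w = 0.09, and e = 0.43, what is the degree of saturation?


Result: 0.5547

Derivation:
Using S = Gs * w / e
S = 2.65 * 0.09 / 0.43
S = 0.5547


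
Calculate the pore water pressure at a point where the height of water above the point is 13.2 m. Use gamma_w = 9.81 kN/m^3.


Result: 129.49 kPa

Derivation:
Using u = gamma_w * h_w
u = 9.81 * 13.2
u = 129.49 kPa


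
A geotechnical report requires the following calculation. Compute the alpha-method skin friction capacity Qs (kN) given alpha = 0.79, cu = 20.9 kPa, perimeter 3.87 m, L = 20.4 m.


Using Qs = alpha * cu * perimeter * L
Qs = 0.79 * 20.9 * 3.87 * 20.4
Qs = 1303.51 kN


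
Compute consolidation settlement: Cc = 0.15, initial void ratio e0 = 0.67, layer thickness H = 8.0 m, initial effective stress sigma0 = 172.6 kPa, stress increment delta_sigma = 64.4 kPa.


Result: 0.099 m

Derivation:
Using Sc = Cc * H / (1 + e0) * log10((sigma0 + delta_sigma) / sigma0)
Stress ratio = (172.6 + 64.4) / 172.6 = 1.37312
log10(1.37312) = 0.137708
Cc * H / (1 + e0) = 0.15 * 8.0 / (1 + 0.67) = 0.718563
Sc = 0.718563 * 0.137708
Sc = 0.099 m


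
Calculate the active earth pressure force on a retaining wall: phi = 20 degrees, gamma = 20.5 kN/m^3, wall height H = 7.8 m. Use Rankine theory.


Compute active earth pressure coefficient:
Ka = tan^2(45 - phi/2) = tan^2(35.0) = 0.490291
Compute active force:
Pa = 0.5 * Ka * gamma * H^2
Pa = 0.5 * 0.490291 * 20.5 * 7.8^2
Pa = 305.75 kN/m


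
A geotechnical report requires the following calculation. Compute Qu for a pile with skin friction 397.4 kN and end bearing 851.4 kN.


Result: 1248.8 kN

Derivation:
Using Qu = Qf + Qb
Qu = 397.4 + 851.4
Qu = 1248.8 kN


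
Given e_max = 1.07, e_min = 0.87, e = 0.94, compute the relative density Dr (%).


Result: 65.0 %

Derivation:
Using Dr = (e_max - e) / (e_max - e_min) * 100
e_max - e = 1.07 - 0.94 = 0.13
e_max - e_min = 1.07 - 0.87 = 0.2
Dr = 0.13 / 0.2 * 100
Dr = 65.0 %


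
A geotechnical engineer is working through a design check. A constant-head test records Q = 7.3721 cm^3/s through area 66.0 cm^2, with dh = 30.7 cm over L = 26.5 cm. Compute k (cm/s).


Compute hydraulic gradient:
i = dh / L = 30.7 / 26.5 = 1.15849
Then apply Darcy's law:
k = Q / (A * i)
k = 7.3721 / (66.0 * 1.15849)
k = 7.3721 / 76.4604
k = 0.096417 cm/s


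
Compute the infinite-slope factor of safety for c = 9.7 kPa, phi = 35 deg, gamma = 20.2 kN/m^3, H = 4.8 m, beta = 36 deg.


Result: 1.174

Derivation:
Using Fs = c / (gamma*H*sin(beta)*cos(beta)) + tan(phi)/tan(beta)
Cohesion contribution = 9.7 / (20.2*4.8*sin(36)*cos(36))
Cohesion contribution = 0.210379
Friction contribution = tan(35)/tan(36) = 0.963753
Fs = 0.210379 + 0.963753
Fs = 1.174


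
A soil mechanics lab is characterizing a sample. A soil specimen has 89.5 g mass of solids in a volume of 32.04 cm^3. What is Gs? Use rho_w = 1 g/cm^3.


Using Gs = m_s / (V_s * rho_w)
Since rho_w = 1 g/cm^3:
Gs = 89.5 / 32.04
Gs = 2.793


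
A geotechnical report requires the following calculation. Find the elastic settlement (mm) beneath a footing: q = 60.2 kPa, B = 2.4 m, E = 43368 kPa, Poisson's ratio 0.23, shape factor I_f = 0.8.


Using Se = q * B * (1 - nu^2) * I_f / E
1 - nu^2 = 1 - 0.23^2 = 0.9471
Se = 60.2 * 2.4 * 0.9471 * 0.8 / 43368
Se = 0.002524 m
Convert to mm: Se = 0.002524 * 1000 = 2.524 mm


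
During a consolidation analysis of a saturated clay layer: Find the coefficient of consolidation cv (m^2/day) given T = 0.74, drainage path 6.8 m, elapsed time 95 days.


Using cv = T * H_dr^2 / t
H_dr^2 = 6.8^2 = 46.24
cv = 0.74 * 46.24 / 95
cv = 0.36019 m^2/day


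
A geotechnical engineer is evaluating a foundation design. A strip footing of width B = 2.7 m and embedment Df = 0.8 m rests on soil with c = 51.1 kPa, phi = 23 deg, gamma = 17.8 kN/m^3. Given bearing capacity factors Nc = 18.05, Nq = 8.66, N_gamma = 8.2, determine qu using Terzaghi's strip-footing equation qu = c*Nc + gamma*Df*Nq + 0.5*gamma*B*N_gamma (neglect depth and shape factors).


Compute qu = c*Nc + gamma*Df*Nq + 0.5*gamma*B*N_gamma
Term 1: 51.1 * 18.05 = 922.355
Term 2: 17.8 * 0.8 * 8.66 = 123.3184
Term 3: 0.5 * 17.8 * 2.7 * 8.2 = 197.046
qu = 922.355 + 123.3184 + 197.046
qu = 1242.72 kPa


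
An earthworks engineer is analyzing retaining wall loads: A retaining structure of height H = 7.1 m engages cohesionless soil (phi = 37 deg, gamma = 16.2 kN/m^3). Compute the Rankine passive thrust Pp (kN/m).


Compute passive earth pressure coefficient:
Kp = tan^2(45 + phi/2) = tan^2(63.5) = 4.022791
Compute passive force:
Pp = 0.5 * Kp * gamma * H^2
Pp = 0.5 * 4.022791 * 16.2 * 7.1^2
Pp = 1642.59 kN/m


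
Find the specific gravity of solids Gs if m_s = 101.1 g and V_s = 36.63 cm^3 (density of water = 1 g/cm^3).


Using Gs = m_s / (V_s * rho_w)
Since rho_w = 1 g/cm^3:
Gs = 101.1 / 36.63
Gs = 2.76


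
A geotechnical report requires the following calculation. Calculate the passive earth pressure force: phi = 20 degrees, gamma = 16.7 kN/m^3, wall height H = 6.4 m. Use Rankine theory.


Compute passive earth pressure coefficient:
Kp = tan^2(45 + phi/2) = tan^2(55.0) = 2.039607
Compute passive force:
Pp = 0.5 * Kp * gamma * H^2
Pp = 0.5 * 2.039607 * 16.7 * 6.4^2
Pp = 697.58 kN/m


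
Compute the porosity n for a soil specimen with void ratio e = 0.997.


Using the relation n = e / (1 + e)
n = 0.997 / (1 + 0.997)
n = 0.997 / 1.997
n = 0.4992


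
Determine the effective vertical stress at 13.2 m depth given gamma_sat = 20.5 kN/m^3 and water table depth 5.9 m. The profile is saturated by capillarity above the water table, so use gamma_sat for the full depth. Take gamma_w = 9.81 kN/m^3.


Result: 198.99 kPa

Derivation:
Total stress = gamma_sat * depth
sigma = 20.5 * 13.2 = 270.6 kPa
Pore water pressure u = gamma_w * (depth - d_wt)
u = 9.81 * (13.2 - 5.9) = 71.613 kPa
Effective stress = sigma - u
sigma' = 270.6 - 71.613 = 198.99 kPa


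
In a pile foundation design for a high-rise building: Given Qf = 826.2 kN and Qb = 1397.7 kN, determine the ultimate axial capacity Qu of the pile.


Using Qu = Qf + Qb
Qu = 826.2 + 1397.7
Qu = 2223.9 kN


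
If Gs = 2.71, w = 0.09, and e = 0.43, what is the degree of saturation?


Result: 0.5672

Derivation:
Using S = Gs * w / e
S = 2.71 * 0.09 / 0.43
S = 0.5672


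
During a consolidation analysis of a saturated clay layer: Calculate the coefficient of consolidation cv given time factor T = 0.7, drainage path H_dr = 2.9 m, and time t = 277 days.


Using cv = T * H_dr^2 / t
H_dr^2 = 2.9^2 = 8.41
cv = 0.7 * 8.41 / 277
cv = 0.02125 m^2/day


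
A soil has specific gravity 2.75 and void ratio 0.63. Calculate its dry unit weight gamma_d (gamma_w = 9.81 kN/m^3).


Using gamma_d = Gs * gamma_w / (1 + e)
gamma_d = 2.75 * 9.81 / (1 + 0.63)
gamma_d = 2.75 * 9.81 / 1.63
gamma_d = 16.551 kN/m^3


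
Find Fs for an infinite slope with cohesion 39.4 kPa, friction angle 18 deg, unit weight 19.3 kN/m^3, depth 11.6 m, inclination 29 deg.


Using Fs = c / (gamma*H*sin(beta)*cos(beta)) + tan(phi)/tan(beta)
Cohesion contribution = 39.4 / (19.3*11.6*sin(29)*cos(29))
Cohesion contribution = 0.41504
Friction contribution = tan(18)/tan(29) = 0.586171
Fs = 0.41504 + 0.586171
Fs = 1.001


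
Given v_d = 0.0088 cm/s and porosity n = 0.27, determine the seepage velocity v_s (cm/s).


Using v_s = v_d / n
v_s = 0.0088 / 0.27
v_s = 0.03259 cm/s


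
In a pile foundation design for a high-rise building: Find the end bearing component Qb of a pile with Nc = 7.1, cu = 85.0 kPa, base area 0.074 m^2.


Using Qb = Nc * cu * Ab
Qb = 7.1 * 85.0 * 0.074
Qb = 44.66 kN


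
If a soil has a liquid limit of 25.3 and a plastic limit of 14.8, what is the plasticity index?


Using PI = LL - PL
PI = 25.3 - 14.8
PI = 10.5


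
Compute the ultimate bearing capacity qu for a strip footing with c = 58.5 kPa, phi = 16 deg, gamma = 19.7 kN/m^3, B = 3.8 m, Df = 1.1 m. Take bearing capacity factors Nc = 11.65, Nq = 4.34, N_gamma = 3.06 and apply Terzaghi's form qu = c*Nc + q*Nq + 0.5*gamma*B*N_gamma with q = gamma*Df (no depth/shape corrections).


Compute qu = c*Nc + gamma*Df*Nq + 0.5*gamma*B*N_gamma
Term 1: 58.5 * 11.65 = 681.525
Term 2: 19.7 * 1.1 * 4.34 = 94.0478
Term 3: 0.5 * 19.7 * 3.8 * 3.06 = 114.5358
qu = 681.525 + 94.0478 + 114.5358
qu = 890.11 kPa


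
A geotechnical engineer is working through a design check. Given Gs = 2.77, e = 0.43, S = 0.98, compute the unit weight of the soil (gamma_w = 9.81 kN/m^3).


Using gamma = gamma_w * (Gs + S*e) / (1 + e)
Numerator: Gs + S*e = 2.77 + 0.98*0.43 = 3.1914
Denominator: 1 + e = 1 + 0.43 = 1.43
gamma = 9.81 * 3.1914 / 1.43
gamma = 21.893 kN/m^3


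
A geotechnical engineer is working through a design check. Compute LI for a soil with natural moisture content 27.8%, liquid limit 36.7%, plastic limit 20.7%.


First compute the plasticity index:
PI = LL - PL = 36.7 - 20.7 = 16.0
Then compute the liquidity index:
LI = (w - PL) / PI
LI = (27.8 - 20.7) / 16.0
LI = 0.444


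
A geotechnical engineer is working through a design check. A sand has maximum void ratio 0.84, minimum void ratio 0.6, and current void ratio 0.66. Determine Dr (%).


Result: 75.0 %

Derivation:
Using Dr = (e_max - e) / (e_max - e_min) * 100
e_max - e = 0.84 - 0.66 = 0.18
e_max - e_min = 0.84 - 0.6 = 0.24
Dr = 0.18 / 0.24 * 100
Dr = 75.0 %


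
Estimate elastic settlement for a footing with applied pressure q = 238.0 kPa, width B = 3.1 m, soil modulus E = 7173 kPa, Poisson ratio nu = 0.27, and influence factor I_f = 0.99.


Using Se = q * B * (1 - nu^2) * I_f / E
1 - nu^2 = 1 - 0.27^2 = 0.9271
Se = 238.0 * 3.1 * 0.9271 * 0.99 / 7173
Se = 0.094406 m
Convert to mm: Se = 0.094406 * 1000 = 94.406 mm


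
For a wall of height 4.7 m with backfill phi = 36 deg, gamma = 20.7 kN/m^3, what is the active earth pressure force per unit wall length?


Compute active earth pressure coefficient:
Ka = tan^2(45 - phi/2) = tan^2(27.0) = 0.259616
Compute active force:
Pa = 0.5 * Ka * gamma * H^2
Pa = 0.5 * 0.259616 * 20.7 * 4.7^2
Pa = 59.36 kN/m


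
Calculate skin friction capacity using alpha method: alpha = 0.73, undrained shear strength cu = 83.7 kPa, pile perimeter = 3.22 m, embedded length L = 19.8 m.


Using Qs = alpha * cu * perimeter * L
Qs = 0.73 * 83.7 * 3.22 * 19.8
Qs = 3895.56 kN


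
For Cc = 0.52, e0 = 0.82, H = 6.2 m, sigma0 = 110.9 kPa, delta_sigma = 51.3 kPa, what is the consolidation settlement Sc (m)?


Using Sc = Cc * H / (1 + e0) * log10((sigma0 + delta_sigma) / sigma0)
Stress ratio = (110.9 + 51.3) / 110.9 = 1.46258
log10(1.46258) = 0.165119
Cc * H / (1 + e0) = 0.52 * 6.2 / (1 + 0.82) = 1.77143
Sc = 1.77143 * 0.165119
Sc = 0.2925 m


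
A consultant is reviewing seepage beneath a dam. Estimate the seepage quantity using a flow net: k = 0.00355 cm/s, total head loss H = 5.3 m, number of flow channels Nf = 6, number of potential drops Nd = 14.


Result: 8.064e-05 m^3/s per m

Derivation:
Convert k to m/s for unit consistency with H:
k = 0.00355 cm/s = 0.00355 / 100 m/s = 3.55e-05 m/s
Using q = k * H * Nf / Nd
Nf / Nd = 6 / 14 = 0.4286
q = 3.55e-05 * 5.3 * 0.4286
q = 8.064e-05 m^3/s per m


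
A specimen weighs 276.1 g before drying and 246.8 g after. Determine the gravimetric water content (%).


Result: 11.87 %

Derivation:
Using w = (m_wet - m_dry) / m_dry * 100
m_wet - m_dry = 276.1 - 246.8 = 29.3 g
w = 29.3 / 246.8 * 100
w = 11.87 %


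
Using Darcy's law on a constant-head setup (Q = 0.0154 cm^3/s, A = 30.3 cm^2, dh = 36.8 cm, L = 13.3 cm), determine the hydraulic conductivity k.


Compute hydraulic gradient:
i = dh / L = 36.8 / 13.3 = 2.76692
Then apply Darcy's law:
k = Q / (A * i)
k = 0.0154 / (30.3 * 2.76692)
k = 0.0154 / 83.8376
k = 0.000184 cm/s


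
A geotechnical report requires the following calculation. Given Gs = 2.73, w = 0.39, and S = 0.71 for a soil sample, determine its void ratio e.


Using the relation e = Gs * w / S
e = 2.73 * 0.39 / 0.71
e = 1.4996


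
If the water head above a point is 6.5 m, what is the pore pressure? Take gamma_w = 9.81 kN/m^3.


Using u = gamma_w * h_w
u = 9.81 * 6.5
u = 63.77 kPa


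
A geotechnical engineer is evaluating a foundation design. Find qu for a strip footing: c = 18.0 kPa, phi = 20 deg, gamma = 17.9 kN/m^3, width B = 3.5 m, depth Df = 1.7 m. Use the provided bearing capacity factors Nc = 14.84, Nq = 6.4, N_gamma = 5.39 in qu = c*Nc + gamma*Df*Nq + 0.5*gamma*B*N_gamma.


Result: 630.71 kPa

Derivation:
Compute qu = c*Nc + gamma*Df*Nq + 0.5*gamma*B*N_gamma
Term 1: 18.0 * 14.84 = 267.12
Term 2: 17.9 * 1.7 * 6.4 = 194.752
Term 3: 0.5 * 17.9 * 3.5 * 5.39 = 168.84175
qu = 267.12 + 194.752 + 168.84175
qu = 630.71 kPa


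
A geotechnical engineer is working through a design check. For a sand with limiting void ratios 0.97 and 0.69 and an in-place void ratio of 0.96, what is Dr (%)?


Using Dr = (e_max - e) / (e_max - e_min) * 100
e_max - e = 0.97 - 0.96 = 0.01
e_max - e_min = 0.97 - 0.69 = 0.28
Dr = 0.01 / 0.28 * 100
Dr = 3.57 %


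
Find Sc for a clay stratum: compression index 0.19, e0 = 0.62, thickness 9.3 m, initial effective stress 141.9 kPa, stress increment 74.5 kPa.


Result: 0.1999 m

Derivation:
Using Sc = Cc * H / (1 + e0) * log10((sigma0 + delta_sigma) / sigma0)
Stress ratio = (141.9 + 74.5) / 141.9 = 1.52502
log10(1.52502) = 0.183275
Cc * H / (1 + e0) = 0.19 * 9.3 / (1 + 0.62) = 1.09074
Sc = 1.09074 * 0.183275
Sc = 0.1999 m


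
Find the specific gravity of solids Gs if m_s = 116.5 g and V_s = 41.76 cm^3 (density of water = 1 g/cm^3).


Using Gs = m_s / (V_s * rho_w)
Since rho_w = 1 g/cm^3:
Gs = 116.5 / 41.76
Gs = 2.79


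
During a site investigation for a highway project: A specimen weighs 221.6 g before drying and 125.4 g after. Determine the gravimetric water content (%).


Using w = (m_wet - m_dry) / m_dry * 100
m_wet - m_dry = 221.6 - 125.4 = 96.2 g
w = 96.2 / 125.4 * 100
w = 76.71 %


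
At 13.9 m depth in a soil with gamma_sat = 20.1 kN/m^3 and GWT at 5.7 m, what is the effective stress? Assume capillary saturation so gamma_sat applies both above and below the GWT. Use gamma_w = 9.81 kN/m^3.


Result: 198.95 kPa

Derivation:
Total stress = gamma_sat * depth
sigma = 20.1 * 13.9 = 279.39 kPa
Pore water pressure u = gamma_w * (depth - d_wt)
u = 9.81 * (13.9 - 5.7) = 80.442 kPa
Effective stress = sigma - u
sigma' = 279.39 - 80.442 = 198.95 kPa


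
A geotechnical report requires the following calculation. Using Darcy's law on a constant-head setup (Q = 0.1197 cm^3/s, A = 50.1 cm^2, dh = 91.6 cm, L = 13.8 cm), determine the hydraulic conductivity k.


Compute hydraulic gradient:
i = dh / L = 91.6 / 13.8 = 6.63768
Then apply Darcy's law:
k = Q / (A * i)
k = 0.1197 / (50.1 * 6.63768)
k = 0.1197 / 332.548
k = 0.00036 cm/s


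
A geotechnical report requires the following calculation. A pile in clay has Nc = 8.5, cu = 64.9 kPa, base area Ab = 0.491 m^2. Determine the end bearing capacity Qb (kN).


Using Qb = Nc * cu * Ab
Qb = 8.5 * 64.9 * 0.491
Qb = 270.86 kN


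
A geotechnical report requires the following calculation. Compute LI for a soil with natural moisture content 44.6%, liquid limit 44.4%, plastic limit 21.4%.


First compute the plasticity index:
PI = LL - PL = 44.4 - 21.4 = 23.0
Then compute the liquidity index:
LI = (w - PL) / PI
LI = (44.6 - 21.4) / 23.0
LI = 1.009


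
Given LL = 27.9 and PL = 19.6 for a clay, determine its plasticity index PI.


Using PI = LL - PL
PI = 27.9 - 19.6
PI = 8.3


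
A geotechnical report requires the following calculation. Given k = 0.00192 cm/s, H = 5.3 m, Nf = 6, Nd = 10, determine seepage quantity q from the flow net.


Convert k to m/s for unit consistency with H:
k = 0.00192 cm/s = 0.00192 / 100 m/s = 1.92e-05 m/s
Using q = k * H * Nf / Nd
Nf / Nd = 6 / 10 = 0.6
q = 1.92e-05 * 5.3 * 0.6
q = 6.106e-05 m^3/s per m


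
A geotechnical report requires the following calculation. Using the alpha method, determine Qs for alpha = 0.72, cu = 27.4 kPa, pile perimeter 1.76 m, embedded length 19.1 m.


Using Qs = alpha * cu * perimeter * L
Qs = 0.72 * 27.4 * 1.76 * 19.1
Qs = 663.18 kN


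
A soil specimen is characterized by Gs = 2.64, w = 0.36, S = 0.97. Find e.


Result: 0.9798

Derivation:
Using the relation e = Gs * w / S
e = 2.64 * 0.36 / 0.97
e = 0.9798


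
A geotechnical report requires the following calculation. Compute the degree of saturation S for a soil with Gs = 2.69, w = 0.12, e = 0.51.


Using S = Gs * w / e
S = 2.69 * 0.12 / 0.51
S = 0.6329


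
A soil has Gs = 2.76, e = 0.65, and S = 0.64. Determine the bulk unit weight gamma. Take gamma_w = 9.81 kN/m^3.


Result: 18.883 kN/m^3

Derivation:
Using gamma = gamma_w * (Gs + S*e) / (1 + e)
Numerator: Gs + S*e = 2.76 + 0.64*0.65 = 3.176
Denominator: 1 + e = 1 + 0.65 = 1.65
gamma = 9.81 * 3.176 / 1.65
gamma = 18.883 kN/m^3


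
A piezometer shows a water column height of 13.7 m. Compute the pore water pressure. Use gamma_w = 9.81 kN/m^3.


Using u = gamma_w * h_w
u = 9.81 * 13.7
u = 134.4 kPa


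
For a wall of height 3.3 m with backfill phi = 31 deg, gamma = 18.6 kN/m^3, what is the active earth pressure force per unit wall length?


Result: 32.42 kN/m

Derivation:
Compute active earth pressure coefficient:
Ka = tan^2(45 - phi/2) = tan^2(29.5) = 0.320099
Compute active force:
Pa = 0.5 * Ka * gamma * H^2
Pa = 0.5 * 0.320099 * 18.6 * 3.3^2
Pa = 32.42 kN/m


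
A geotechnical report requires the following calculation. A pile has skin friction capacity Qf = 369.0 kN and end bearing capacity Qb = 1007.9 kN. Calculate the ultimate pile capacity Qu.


Using Qu = Qf + Qb
Qu = 369.0 + 1007.9
Qu = 1376.9 kN


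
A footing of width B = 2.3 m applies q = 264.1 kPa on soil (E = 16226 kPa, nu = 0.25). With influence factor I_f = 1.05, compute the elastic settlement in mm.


Using Se = q * B * (1 - nu^2) * I_f / E
1 - nu^2 = 1 - 0.25^2 = 0.9375
Se = 264.1 * 2.3 * 0.9375 * 1.05 / 16226
Se = 0.036851 m
Convert to mm: Se = 0.036851 * 1000 = 36.851 mm


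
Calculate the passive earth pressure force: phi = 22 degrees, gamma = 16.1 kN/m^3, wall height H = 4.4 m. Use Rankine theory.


Compute passive earth pressure coefficient:
Kp = tan^2(45 + phi/2) = tan^2(56.0) = 2.197987
Compute passive force:
Pp = 0.5 * Kp * gamma * H^2
Pp = 0.5 * 2.197987 * 16.1 * 4.4^2
Pp = 342.55 kN/m


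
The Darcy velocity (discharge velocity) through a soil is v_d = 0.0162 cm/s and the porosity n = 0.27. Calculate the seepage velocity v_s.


Using v_s = v_d / n
v_s = 0.0162 / 0.27
v_s = 0.06 cm/s


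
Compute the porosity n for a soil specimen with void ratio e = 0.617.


Using the relation n = e / (1 + e)
n = 0.617 / (1 + 0.617)
n = 0.617 / 1.617
n = 0.3816


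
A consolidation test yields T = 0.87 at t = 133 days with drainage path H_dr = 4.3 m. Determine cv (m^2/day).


Result: 0.12095 m^2/day

Derivation:
Using cv = T * H_dr^2 / t
H_dr^2 = 4.3^2 = 18.49
cv = 0.87 * 18.49 / 133
cv = 0.12095 m^2/day


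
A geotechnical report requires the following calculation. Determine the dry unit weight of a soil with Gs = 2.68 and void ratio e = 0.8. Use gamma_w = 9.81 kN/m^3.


Using gamma_d = Gs * gamma_w / (1 + e)
gamma_d = 2.68 * 9.81 / (1 + 0.8)
gamma_d = 2.68 * 9.81 / 1.8
gamma_d = 14.606 kN/m^3


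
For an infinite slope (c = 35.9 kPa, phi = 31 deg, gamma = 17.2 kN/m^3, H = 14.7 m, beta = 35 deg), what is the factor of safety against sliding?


Using Fs = c / (gamma*H*sin(beta)*cos(beta)) + tan(phi)/tan(beta)
Cohesion contribution = 35.9 / (17.2*14.7*sin(35)*cos(35))
Cohesion contribution = 0.302199
Friction contribution = tan(31)/tan(35) = 0.858118
Fs = 0.302199 + 0.858118
Fs = 1.16


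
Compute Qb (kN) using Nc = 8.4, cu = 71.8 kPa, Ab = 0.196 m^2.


Result: 118.21 kN

Derivation:
Using Qb = Nc * cu * Ab
Qb = 8.4 * 71.8 * 0.196
Qb = 118.21 kN


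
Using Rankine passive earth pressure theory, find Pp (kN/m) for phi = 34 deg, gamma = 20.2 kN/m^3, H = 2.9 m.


Result: 300.45 kN/m

Derivation:
Compute passive earth pressure coefficient:
Kp = tan^2(45 + phi/2) = tan^2(62.0) = 3.537132
Compute passive force:
Pp = 0.5 * Kp * gamma * H^2
Pp = 0.5 * 3.537132 * 20.2 * 2.9^2
Pp = 300.45 kN/m


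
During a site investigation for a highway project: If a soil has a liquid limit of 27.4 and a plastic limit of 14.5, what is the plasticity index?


Result: 12.9

Derivation:
Using PI = LL - PL
PI = 27.4 - 14.5
PI = 12.9


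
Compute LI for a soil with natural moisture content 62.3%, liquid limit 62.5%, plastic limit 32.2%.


First compute the plasticity index:
PI = LL - PL = 62.5 - 32.2 = 30.3
Then compute the liquidity index:
LI = (w - PL) / PI
LI = (62.3 - 32.2) / 30.3
LI = 0.993


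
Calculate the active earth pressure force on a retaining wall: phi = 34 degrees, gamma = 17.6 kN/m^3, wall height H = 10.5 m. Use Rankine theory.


Compute active earth pressure coefficient:
Ka = tan^2(45 - phi/2) = tan^2(28.0) = 0.282715
Compute active force:
Pa = 0.5 * Ka * gamma * H^2
Pa = 0.5 * 0.282715 * 17.6 * 10.5^2
Pa = 274.29 kN/m


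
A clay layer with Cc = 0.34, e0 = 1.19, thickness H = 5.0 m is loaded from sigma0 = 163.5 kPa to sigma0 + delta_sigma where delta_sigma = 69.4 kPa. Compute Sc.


Using Sc = Cc * H / (1 + e0) * log10((sigma0 + delta_sigma) / sigma0)
Stress ratio = (163.5 + 69.4) / 163.5 = 1.42446
log10(1.42446) = 0.153652
Cc * H / (1 + e0) = 0.34 * 5.0 / (1 + 1.19) = 0.776256
Sc = 0.776256 * 0.153652
Sc = 0.1193 m


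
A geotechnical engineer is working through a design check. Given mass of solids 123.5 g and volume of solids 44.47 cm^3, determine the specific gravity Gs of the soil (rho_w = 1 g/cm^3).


Using Gs = m_s / (V_s * rho_w)
Since rho_w = 1 g/cm^3:
Gs = 123.5 / 44.47
Gs = 2.777


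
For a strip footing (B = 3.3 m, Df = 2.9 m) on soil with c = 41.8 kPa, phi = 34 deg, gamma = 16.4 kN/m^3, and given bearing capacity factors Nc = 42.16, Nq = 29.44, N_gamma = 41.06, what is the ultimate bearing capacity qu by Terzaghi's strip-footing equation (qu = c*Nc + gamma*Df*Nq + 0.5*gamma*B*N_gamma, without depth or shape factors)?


Compute qu = c*Nc + gamma*Df*Nq + 0.5*gamma*B*N_gamma
Term 1: 41.8 * 42.16 = 1762.288
Term 2: 16.4 * 2.9 * 29.44 = 1400.1664
Term 3: 0.5 * 16.4 * 3.3 * 41.06 = 1111.0836
qu = 1762.288 + 1400.1664 + 1111.0836
qu = 4273.54 kPa


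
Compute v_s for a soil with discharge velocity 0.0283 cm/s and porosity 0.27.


Using v_s = v_d / n
v_s = 0.0283 / 0.27
v_s = 0.10481 cm/s


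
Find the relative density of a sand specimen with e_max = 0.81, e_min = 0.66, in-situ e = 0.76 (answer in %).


Result: 33.33 %

Derivation:
Using Dr = (e_max - e) / (e_max - e_min) * 100
e_max - e = 0.81 - 0.76 = 0.05
e_max - e_min = 0.81 - 0.66 = 0.15
Dr = 0.05 / 0.15 * 100
Dr = 33.33 %


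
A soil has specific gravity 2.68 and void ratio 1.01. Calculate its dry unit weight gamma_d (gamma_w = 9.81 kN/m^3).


Using gamma_d = Gs * gamma_w / (1 + e)
gamma_d = 2.68 * 9.81 / (1 + 1.01)
gamma_d = 2.68 * 9.81 / 2.01
gamma_d = 13.08 kN/m^3


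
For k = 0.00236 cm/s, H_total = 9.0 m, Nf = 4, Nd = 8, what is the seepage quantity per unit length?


Result: 0.0001062 m^3/s per m

Derivation:
Convert k to m/s for unit consistency with H:
k = 0.00236 cm/s = 0.00236 / 100 m/s = 2.36e-05 m/s
Using q = k * H * Nf / Nd
Nf / Nd = 4 / 8 = 0.5
q = 2.36e-05 * 9.0 * 0.5
q = 0.0001062 m^3/s per m


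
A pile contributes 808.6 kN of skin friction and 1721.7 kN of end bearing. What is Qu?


Using Qu = Qf + Qb
Qu = 808.6 + 1721.7
Qu = 2530.3 kN


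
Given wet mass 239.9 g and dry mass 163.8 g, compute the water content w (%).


Using w = (m_wet - m_dry) / m_dry * 100
m_wet - m_dry = 239.9 - 163.8 = 76.1 g
w = 76.1 / 163.8 * 100
w = 46.46 %


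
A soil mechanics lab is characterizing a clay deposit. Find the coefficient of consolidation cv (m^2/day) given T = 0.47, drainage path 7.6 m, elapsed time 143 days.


Result: 0.18984 m^2/day

Derivation:
Using cv = T * H_dr^2 / t
H_dr^2 = 7.6^2 = 57.76
cv = 0.47 * 57.76 / 143
cv = 0.18984 m^2/day


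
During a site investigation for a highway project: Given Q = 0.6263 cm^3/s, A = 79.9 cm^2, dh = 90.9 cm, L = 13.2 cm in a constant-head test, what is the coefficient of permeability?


Result: 0.001138 cm/s

Derivation:
Compute hydraulic gradient:
i = dh / L = 90.9 / 13.2 = 6.88636
Then apply Darcy's law:
k = Q / (A * i)
k = 0.6263 / (79.9 * 6.88636)
k = 0.6263 / 550.22
k = 0.001138 cm/s


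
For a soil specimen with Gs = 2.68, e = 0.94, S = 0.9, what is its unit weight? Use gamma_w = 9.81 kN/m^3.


Result: 17.83 kN/m^3

Derivation:
Using gamma = gamma_w * (Gs + S*e) / (1 + e)
Numerator: Gs + S*e = 2.68 + 0.9*0.94 = 3.526
Denominator: 1 + e = 1 + 0.94 = 1.94
gamma = 9.81 * 3.526 / 1.94
gamma = 17.83 kN/m^3


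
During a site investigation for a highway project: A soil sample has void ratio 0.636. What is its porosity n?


Result: 0.3888

Derivation:
Using the relation n = e / (1 + e)
n = 0.636 / (1 + 0.636)
n = 0.636 / 1.636
n = 0.3888


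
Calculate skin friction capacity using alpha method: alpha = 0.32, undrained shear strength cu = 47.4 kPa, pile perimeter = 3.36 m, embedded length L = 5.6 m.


Using Qs = alpha * cu * perimeter * L
Qs = 0.32 * 47.4 * 3.36 * 5.6
Qs = 285.4 kN


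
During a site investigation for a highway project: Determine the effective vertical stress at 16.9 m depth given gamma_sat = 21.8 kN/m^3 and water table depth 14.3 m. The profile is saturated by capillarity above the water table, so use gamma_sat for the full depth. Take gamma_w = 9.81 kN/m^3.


Result: 342.91 kPa

Derivation:
Total stress = gamma_sat * depth
sigma = 21.8 * 16.9 = 368.42 kPa
Pore water pressure u = gamma_w * (depth - d_wt)
u = 9.81 * (16.9 - 14.3) = 25.506 kPa
Effective stress = sigma - u
sigma' = 368.42 - 25.506 = 342.91 kPa


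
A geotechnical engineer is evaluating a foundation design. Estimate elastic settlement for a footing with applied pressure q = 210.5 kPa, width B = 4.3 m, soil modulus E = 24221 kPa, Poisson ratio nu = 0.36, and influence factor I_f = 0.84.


Result: 27.323 mm

Derivation:
Using Se = q * B * (1 - nu^2) * I_f / E
1 - nu^2 = 1 - 0.36^2 = 0.8704
Se = 210.5 * 4.3 * 0.8704 * 0.84 / 24221
Se = 0.027323 m
Convert to mm: Se = 0.027323 * 1000 = 27.323 mm


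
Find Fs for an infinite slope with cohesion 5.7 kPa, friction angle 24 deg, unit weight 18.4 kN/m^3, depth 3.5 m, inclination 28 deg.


Using Fs = c / (gamma*H*sin(beta)*cos(beta)) + tan(phi)/tan(beta)
Cohesion contribution = 5.7 / (18.4*3.5*sin(28)*cos(28))
Cohesion contribution = 0.213523
Friction contribution = tan(24)/tan(28) = 0.837353
Fs = 0.213523 + 0.837353
Fs = 1.051


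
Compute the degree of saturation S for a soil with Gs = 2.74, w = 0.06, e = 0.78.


Result: 0.2108

Derivation:
Using S = Gs * w / e
S = 2.74 * 0.06 / 0.78
S = 0.2108


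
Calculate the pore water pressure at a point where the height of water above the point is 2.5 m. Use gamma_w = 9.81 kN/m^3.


Result: 24.53 kPa

Derivation:
Using u = gamma_w * h_w
u = 9.81 * 2.5
u = 24.53 kPa


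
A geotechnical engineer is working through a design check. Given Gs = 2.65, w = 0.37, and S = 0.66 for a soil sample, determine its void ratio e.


Using the relation e = Gs * w / S
e = 2.65 * 0.37 / 0.66
e = 1.4856


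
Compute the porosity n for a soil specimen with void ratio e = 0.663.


Using the relation n = e / (1 + e)
n = 0.663 / (1 + 0.663)
n = 0.663 / 1.663
n = 0.3987


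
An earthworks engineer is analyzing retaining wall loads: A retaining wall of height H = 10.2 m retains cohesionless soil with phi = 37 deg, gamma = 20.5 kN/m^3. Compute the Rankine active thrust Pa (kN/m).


Compute active earth pressure coefficient:
Ka = tan^2(45 - phi/2) = tan^2(26.5) = 0.248584
Compute active force:
Pa = 0.5 * Ka * gamma * H^2
Pa = 0.5 * 0.248584 * 20.5 * 10.2^2
Pa = 265.09 kN/m


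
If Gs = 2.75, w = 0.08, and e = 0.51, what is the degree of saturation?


Using S = Gs * w / e
S = 2.75 * 0.08 / 0.51
S = 0.4314


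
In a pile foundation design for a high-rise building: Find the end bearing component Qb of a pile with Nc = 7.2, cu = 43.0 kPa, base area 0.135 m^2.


Using Qb = Nc * cu * Ab
Qb = 7.2 * 43.0 * 0.135
Qb = 41.8 kN


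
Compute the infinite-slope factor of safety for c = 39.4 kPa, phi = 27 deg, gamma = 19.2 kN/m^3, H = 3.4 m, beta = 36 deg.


Using Fs = c / (gamma*H*sin(beta)*cos(beta)) + tan(phi)/tan(beta)
Cohesion contribution = 39.4 / (19.2*3.4*sin(36)*cos(36))
Cohesion contribution = 1.26923
Friction contribution = tan(27)/tan(36) = 0.701302
Fs = 1.26923 + 0.701302
Fs = 1.971


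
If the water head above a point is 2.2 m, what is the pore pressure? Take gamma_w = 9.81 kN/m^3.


Using u = gamma_w * h_w
u = 9.81 * 2.2
u = 21.58 kPa


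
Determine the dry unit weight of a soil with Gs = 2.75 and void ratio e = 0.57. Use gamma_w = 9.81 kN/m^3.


Result: 17.183 kN/m^3

Derivation:
Using gamma_d = Gs * gamma_w / (1 + e)
gamma_d = 2.75 * 9.81 / (1 + 0.57)
gamma_d = 2.75 * 9.81 / 1.57
gamma_d = 17.183 kN/m^3
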